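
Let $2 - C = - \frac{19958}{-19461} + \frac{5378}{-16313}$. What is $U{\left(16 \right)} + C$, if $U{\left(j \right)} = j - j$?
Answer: $\frac{414020990}{317467293} \approx 1.3041$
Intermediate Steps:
$U{\left(j \right)} = 0$
$C = \frac{414020990}{317467293}$ ($C = 2 - \left(- \frac{19958}{-19461} + \frac{5378}{-16313}\right) = 2 - \left(\left(-19958\right) \left(- \frac{1}{19461}\right) + 5378 \left(- \frac{1}{16313}\right)\right) = 2 - \left(\frac{19958}{19461} - \frac{5378}{16313}\right) = 2 - \frac{220913596}{317467293} = \frac{414020990}{317467293} \approx 1.3041$)
$U{\left(16 \right)} + C = 0 + \frac{414020990}{317467293} = \frac{414020990}{317467293}$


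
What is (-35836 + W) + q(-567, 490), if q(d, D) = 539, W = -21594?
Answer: -56891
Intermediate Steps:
(-35836 + W) + q(-567, 490) = (-35836 - 21594) + 539 = -57430 + 539 = -56891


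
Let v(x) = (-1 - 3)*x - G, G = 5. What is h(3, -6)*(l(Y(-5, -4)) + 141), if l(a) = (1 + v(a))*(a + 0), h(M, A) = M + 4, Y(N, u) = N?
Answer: 427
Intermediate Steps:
h(M, A) = 4 + M
v(x) = -5 - 4*x (v(x) = (-1 - 3)*x - 1*5 = -4*x - 5 = -5 - 4*x)
l(a) = a*(-4 - 4*a) (l(a) = (1 + (-5 - 4*a))*(a + 0) = (-4 - 4*a)*a = a*(-4 - 4*a))
h(3, -6)*(l(Y(-5, -4)) + 141) = (4 + 3)*(-4*(-5)*(1 - 5) + 141) = 7*(-4*(-5)*(-4) + 141) = 7*(-80 + 141) = 7*61 = 427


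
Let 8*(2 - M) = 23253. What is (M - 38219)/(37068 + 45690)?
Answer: -109663/220688 ≈ -0.49691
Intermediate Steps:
M = -23237/8 (M = 2 - ⅛*23253 = 2 - 23253/8 = -23237/8 ≈ -2904.6)
(M - 38219)/(37068 + 45690) = (-23237/8 - 38219)/(37068 + 45690) = -328989/8/82758 = -328989/8*1/82758 = -109663/220688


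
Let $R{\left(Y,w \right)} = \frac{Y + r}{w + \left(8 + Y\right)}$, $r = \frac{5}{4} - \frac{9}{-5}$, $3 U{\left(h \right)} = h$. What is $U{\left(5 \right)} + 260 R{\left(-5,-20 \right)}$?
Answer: $\frac{1606}{51} \approx 31.49$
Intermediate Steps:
$U{\left(h \right)} = \frac{h}{3}$
$r = \frac{61}{20}$ ($r = 5 \cdot \frac{1}{4} - - \frac{9}{5} = \frac{5}{4} + \frac{9}{5} = \frac{61}{20} \approx 3.05$)
$R{\left(Y,w \right)} = \frac{\frac{61}{20} + Y}{8 + Y + w}$ ($R{\left(Y,w \right)} = \frac{Y + \frac{61}{20}}{w + \left(8 + Y\right)} = \frac{\frac{61}{20} + Y}{8 + Y + w}$)
$U{\left(5 \right)} + 260 R{\left(-5,-20 \right)} = \frac{1}{3} \cdot 5 + 260 \frac{\frac{61}{20} - 5}{8 - 5 - 20} = \frac{5}{3} + 260 \frac{1}{-17} \left(- \frac{39}{20}\right) = \frac{5}{3} + 260 \left(\left(- \frac{1}{17}\right) \left(- \frac{39}{20}\right)\right) = \frac{5}{3} + 260 \cdot \frac{39}{340} = \frac{5}{3} + \frac{507}{17} = \frac{1606}{51}$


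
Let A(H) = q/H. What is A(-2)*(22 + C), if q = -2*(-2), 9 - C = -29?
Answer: -120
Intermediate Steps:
C = 38 (C = 9 - 1*(-29) = 9 + 29 = 38)
q = 4
A(H) = 4/H
A(-2)*(22 + C) = (4/(-2))*(22 + 38) = (4*(-1/2))*60 = -2*60 = -120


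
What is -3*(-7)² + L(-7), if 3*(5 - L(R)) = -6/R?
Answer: -996/7 ≈ -142.29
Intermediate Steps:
L(R) = 5 + 2/R (L(R) = 5 - (-2)/R = 5 + 2/R)
-3*(-7)² + L(-7) = -3*(-7)² + (5 + 2/(-7)) = -3*49 + (5 + 2*(-⅐)) = -147 + (5 - 2/7) = -147 + 33/7 = -996/7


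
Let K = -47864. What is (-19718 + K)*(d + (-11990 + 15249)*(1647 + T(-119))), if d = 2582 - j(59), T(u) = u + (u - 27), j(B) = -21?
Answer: -304561053862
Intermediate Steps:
T(u) = -27 + 2*u (T(u) = u + (-27 + u) = -27 + 2*u)
d = 2603 (d = 2582 - 1*(-21) = 2582 + 21 = 2603)
(-19718 + K)*(d + (-11990 + 15249)*(1647 + T(-119))) = (-19718 - 47864)*(2603 + (-11990 + 15249)*(1647 + (-27 + 2*(-119)))) = -67582*(2603 + 3259*(1647 + (-27 - 238))) = -67582*(2603 + 3259*(1647 - 265)) = -67582*(2603 + 3259*1382) = -67582*(2603 + 4503938) = -67582*4506541 = -304561053862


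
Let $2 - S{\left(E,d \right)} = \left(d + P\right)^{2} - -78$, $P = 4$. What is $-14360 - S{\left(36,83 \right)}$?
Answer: $-6715$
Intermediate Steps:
$S{\left(E,d \right)} = -76 - \left(4 + d\right)^{2}$ ($S{\left(E,d \right)} = 2 - \left(\left(d + 4\right)^{2} - -78\right) = 2 - \left(\left(4 + d\right)^{2} + 78\right) = 2 - \left(78 + \left(4 + d\right)^{2}\right) = -76 - \left(4 + d\right)^{2}$)
$-14360 - S{\left(36,83 \right)} = -14360 - \left(-76 - \left(4 + 83\right)^{2}\right) = -14360 - \left(-76 - 87^{2}\right) = -14360 - \left(-76 - 7569\right) = -14360 - -7645 = -14360 + 7645 = -6715$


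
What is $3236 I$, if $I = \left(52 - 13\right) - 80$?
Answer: $-132676$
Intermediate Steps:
$I = -41$ ($I = 39 - 80 = -41$)
$3236 I = 3236 \left(-41\right) = -132676$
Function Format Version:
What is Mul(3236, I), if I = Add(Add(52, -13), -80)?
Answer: -132676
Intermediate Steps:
I = -41 (I = Add(39, -80) = -41)
Mul(3236, I) = Mul(3236, -41) = -132676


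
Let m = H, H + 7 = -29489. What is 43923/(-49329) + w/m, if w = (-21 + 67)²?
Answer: -38887027/40416894 ≈ -0.96215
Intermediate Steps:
w = 2116 (w = 46² = 2116)
H = -29496 (H = -7 - 29489 = -29496)
m = -29496
43923/(-49329) + w/m = 43923/(-49329) + 2116/(-29496) = 43923*(-1/49329) + 2116*(-1/29496) = -14641/16443 - 529/7374 = -38887027/40416894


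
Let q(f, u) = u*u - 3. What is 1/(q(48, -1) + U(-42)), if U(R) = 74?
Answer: 1/72 ≈ 0.013889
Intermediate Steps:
q(f, u) = -3 + u**2 (q(f, u) = u**2 - 3 = -3 + u**2)
1/(q(48, -1) + U(-42)) = 1/((-3 + (-1)**2) + 74) = 1/((-3 + 1) + 74) = 1/(-2 + 74) = 1/72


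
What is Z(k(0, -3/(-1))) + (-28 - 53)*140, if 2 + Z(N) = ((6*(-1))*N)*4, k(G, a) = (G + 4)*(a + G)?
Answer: -11630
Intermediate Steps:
k(G, a) = (4 + G)*(G + a)
Z(N) = -2 - 24*N (Z(N) = -2 + ((6*(-1))*N)*4 = -2 - 6*N*4 = -2 - 24*N)
Z(k(0, -3/(-1))) + (-28 - 53)*140 = (-2 - 24*(0² + 4*0 + 4*(-3/(-1)) + 0*(-3/(-1)))) + (-28 - 53)*140 = (-2 - 24*(0 + 0 + 4*(-3*(-1)) + 0*(-3*(-1)))) - 81*140 = (-2 - 24*(0 + 0 + 4*3 + 0*3)) - 11340 = (-2 - 24*(0 + 0 + 12 + 0)) - 11340 = (-2 - 24*12) - 11340 = (-2 - 288) - 11340 = -290 - 11340 = -11630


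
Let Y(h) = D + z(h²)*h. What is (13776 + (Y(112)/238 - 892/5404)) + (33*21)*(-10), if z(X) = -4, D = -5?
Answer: 44909879/6562 ≈ 6843.9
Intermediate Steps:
Y(h) = -5 - 4*h
(13776 + (Y(112)/238 - 892/5404)) + (33*21)*(-10) = (13776 + ((-5 - 4*112)/238 - 892/5404)) + (33*21)*(-10) = (13776 + ((-5 - 448)*(1/238) - 892*1/5404)) + 693*(-10) = (13776 + (-453*1/238 - 223/1351)) - 6930 = (13776 + (-453/238 - 223/1351)) - 6930 = (13776 - 13573/6562) - 6930 = 90384539/6562 - 6930 = 44909879/6562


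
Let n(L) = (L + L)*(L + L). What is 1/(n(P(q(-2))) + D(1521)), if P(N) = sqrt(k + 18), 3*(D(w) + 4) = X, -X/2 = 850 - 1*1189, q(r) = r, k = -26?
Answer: 1/190 ≈ 0.0052632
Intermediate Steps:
X = 678 (X = -2*(850 - 1*1189) = -2*(850 - 1189) = -2*(-339) = 678)
D(w) = 222 (D(w) = -4 + (1/3)*678 = -4 + 226 = 222)
P(N) = 2*I*sqrt(2) (P(N) = sqrt(-26 + 18) = sqrt(-8) = 2*I*sqrt(2))
n(L) = 4*L**2 (n(L) = (2*L)*(2*L) = 4*L**2)
1/(n(P(q(-2))) + D(1521)) = 1/(4*(2*I*sqrt(2))**2 + 222) = 1/(4*(-8) + 222) = 1/(-32 + 222) = 1/190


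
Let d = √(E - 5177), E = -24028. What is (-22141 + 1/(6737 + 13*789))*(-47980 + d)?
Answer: 9026577030470/8497 - 1128792459*I*√3245/16994 ≈ 1.0623e+9 - 3.7838e+6*I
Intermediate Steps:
d = 3*I*√3245 (d = √(-24028 - 5177) = √(-29205) = 3*I*√3245 ≈ 170.89*I)
(-22141 + 1/(6737 + 13*789))*(-47980 + d) = (-22141 + 1/(6737 + 13*789))*(-47980 + 3*I*√3245) = (-22141 + 1/(6737 + 10257))*(-47980 + 3*I*√3245) = (-22141 + 1/16994)*(-47980 + 3*I*√3245) = -376264153*(-47980 + 3*I*√3245)/16994 = 9026577030470/8497 - 1128792459*I*√3245/16994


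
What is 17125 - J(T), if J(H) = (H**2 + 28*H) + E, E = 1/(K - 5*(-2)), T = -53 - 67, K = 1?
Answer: 66934/11 ≈ 6084.9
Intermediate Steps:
T = -120
E = 1/11 (E = 1/(1 - 5*(-2)) = 1/(1 + 10) = 1/11 ≈ 0.090909)
J(H) = 1/11 + H**2 + 28*H (J(H) = (H**2 + 28*H) + 1/11 = 1/11 + H**2 + 28*H)
17125 - J(T) = 17125 - (1/11 + (-120)**2 + 28*(-120)) = 17125 - (1/11 + 14400 - 3360) = 17125 - 1*121441/11 = 17125 - 121441/11 = 66934/11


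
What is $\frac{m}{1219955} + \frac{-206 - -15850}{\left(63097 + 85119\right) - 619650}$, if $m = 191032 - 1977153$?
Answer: $- \frac{430561571767}{287564132735} \approx -1.4973$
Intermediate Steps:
$m = -1786121$
$\frac{m}{1219955} + \frac{-206 - -15850}{\left(63097 + 85119\right) - 619650} = - \frac{1786121}{1219955} + \frac{-206 - -15850}{\left(63097 + 85119\right) - 619650} = \left(-1786121\right) \frac{1}{1219955} + \frac{-206 + 15850}{148216 - 619650} = - \frac{1786121}{1219955} + \frac{15644}{-471434} = - \frac{1786121}{1219955} + 15644 \left(- \frac{1}{471434}\right) = - \frac{1786121}{1219955} - \frac{7822}{235717} = - \frac{430561571767}{287564132735}$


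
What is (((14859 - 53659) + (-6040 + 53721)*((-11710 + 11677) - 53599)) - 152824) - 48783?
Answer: -2557467799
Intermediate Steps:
(((14859 - 53659) + (-6040 + 53721)*((-11710 + 11677) - 53599)) - 152824) - 48783 = ((-38800 + 47681*(-33 - 53599)) - 152824) - 48783 = ((-38800 + 47681*(-53632)) - 152824) - 48783 = ((-38800 - 2557227392) - 152824) - 48783 = (-2557266192 - 152824) - 48783 = -2557419016 - 48783 = -2557467799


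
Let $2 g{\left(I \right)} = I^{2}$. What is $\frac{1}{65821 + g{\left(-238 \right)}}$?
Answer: $\frac{1}{94143} \approx 1.0622 \cdot 10^{-5}$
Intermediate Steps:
$g{\left(I \right)} = \frac{I^{2}}{2}$
$\frac{1}{65821 + g{\left(-238 \right)}} = \frac{1}{65821 + \frac{\left(-238\right)^{2}}{2}} = \frac{1}{65821 + \frac{1}{2} \cdot 56644} = \frac{1}{65821 + 28322} = \frac{1}{94143}$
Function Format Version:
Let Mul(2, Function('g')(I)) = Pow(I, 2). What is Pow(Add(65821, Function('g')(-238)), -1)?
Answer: Rational(1, 94143) ≈ 1.0622e-5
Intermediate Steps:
Function('g')(I) = Mul(Rational(1, 2), Pow(I, 2))
Pow(Add(65821, Function('g')(-238)), -1) = Pow(Add(65821, Mul(Rational(1, 2), Pow(-238, 2))), -1) = Pow(Add(65821, Mul(Rational(1, 2), 56644)), -1) = Pow(Add(65821, 28322), -1) = Pow(94143, -1) = Rational(1, 94143)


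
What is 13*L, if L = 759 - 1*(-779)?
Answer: 19994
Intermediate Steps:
L = 1538 (L = 759 + 779 = 1538)
13*L = 13*1538 = 19994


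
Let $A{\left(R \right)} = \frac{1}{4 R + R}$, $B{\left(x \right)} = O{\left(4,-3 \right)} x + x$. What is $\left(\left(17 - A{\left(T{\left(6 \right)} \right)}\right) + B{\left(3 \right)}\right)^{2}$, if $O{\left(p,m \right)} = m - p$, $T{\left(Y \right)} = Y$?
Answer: $\frac{961}{900} \approx 1.0678$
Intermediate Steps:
$B{\left(x \right)} = - 6 x$ ($B{\left(x \right)} = \left(-3 - 4\right) x + x = - 7 x + x = - 6 x$)
$A{\left(R \right)} = \frac{1}{5 R}$
$\left(\left(17 - A{\left(T{\left(6 \right)} \right)}\right) + B{\left(3 \right)}\right)^{2} = \left(\left(17 - \frac{1}{5 \cdot 6}\right) - 18\right)^{2} = \left(\left(17 - \frac{1}{5} \cdot \frac{1}{6}\right) - 18\right)^{2} = \left(\left(17 - \frac{1}{30}\right) - 18\right)^{2} = \left(\frac{509}{30} - 18\right)^{2} = \left(- \frac{31}{30}\right)^{2} = \frac{961}{900}$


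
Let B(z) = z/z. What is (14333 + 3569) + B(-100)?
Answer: 17903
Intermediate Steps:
B(z) = 1
(14333 + 3569) + B(-100) = (14333 + 3569) + 1 = 17902 + 1 = 17903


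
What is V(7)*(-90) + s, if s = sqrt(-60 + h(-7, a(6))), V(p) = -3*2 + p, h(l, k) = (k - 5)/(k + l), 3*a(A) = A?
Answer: -90 + 3*I*sqrt(165)/5 ≈ -90.0 + 7.7071*I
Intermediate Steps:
a(A) = A/3
h(l, k) = (-5 + k)/(k + l)
V(p) = -6 + p
s = 3*I*sqrt(165)/5 (s = sqrt(-60 + (-5 + (1/3)*6)/((1/3)*6 - 7)) = sqrt(-60 + (-5 + 2)/(2 - 7)) = sqrt(-60 - 3/(-5)) = sqrt(-60 - 1/5*(-3)) = sqrt(-60 + 3/5) = sqrt(-297/5) = 3*I*sqrt(165)/5 ≈ 7.7071*I)
V(7)*(-90) + s = (-6 + 7)*(-90) + 3*I*sqrt(165)/5 = 1*(-90) + 3*I*sqrt(165)/5 = -90 + 3*I*sqrt(165)/5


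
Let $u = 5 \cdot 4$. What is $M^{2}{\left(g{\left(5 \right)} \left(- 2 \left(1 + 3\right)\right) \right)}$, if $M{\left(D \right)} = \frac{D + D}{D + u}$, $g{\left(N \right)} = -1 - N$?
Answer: $\frac{576}{289} \approx 1.9931$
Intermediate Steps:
$u = 20$
$M{\left(D \right)} = \frac{2 D}{20 + D}$ ($M{\left(D \right)} = \frac{D + D}{D + 20} = \frac{2 D}{20 + D}$)
$M^{2}{\left(g{\left(5 \right)} \left(- 2 \left(1 + 3\right)\right) \right)} = \left(\frac{2 \left(-1 - 5\right) \left(- 2 \left(1 + 3\right)\right)}{20 + \left(-1 - 5\right) \left(- 2 \left(1 + 3\right)\right)}\right)^{2} = \left(\frac{2 \left(-1 - 5\right) \left(\left(-2\right) 4\right)}{20 + \left(-1 - 5\right) \left(\left(-2\right) 4\right)}\right)^{2} = \left(\frac{2 \left(\left(-6\right) \left(-8\right)\right)}{20 - -48}\right)^{2} = \left(2 \cdot 48 \frac{1}{20 + 48}\right)^{2} = \left(2 \cdot 48 \cdot \frac{1}{68}\right)^{2} = \left(\frac{24}{17}\right)^{2} = \frac{576}{289}$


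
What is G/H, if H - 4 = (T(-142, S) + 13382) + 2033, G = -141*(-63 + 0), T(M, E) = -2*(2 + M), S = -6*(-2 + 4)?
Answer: 2961/5233 ≈ 0.56583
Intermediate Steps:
S = -12 (S = -6*2 = -12)
T(M, E) = -4 - 2*M
G = 8883 (G = -141*(-63) = 8883)
H = 15699 (H = 4 + (((-4 - 2*(-142)) + 13382) + 2033) = 4 + (((-4 + 284) + 13382) + 2033) = 4 + ((280 + 13382) + 2033) = 4 + (13662 + 2033) = 4 + 15695 = 15699)
G/H = 8883/15699 = 8883*(1/15699) = 2961/5233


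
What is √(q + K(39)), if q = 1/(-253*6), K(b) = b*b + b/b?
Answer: √3507179610/1518 ≈ 39.013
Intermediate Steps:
K(b) = 1 + b² (K(b) = b² + 1 = 1 + b²)
q = -1/1518 (q = 1/(-1518) = -1/1518 ≈ -0.00065876)
√(q + K(39)) = √(-1/1518 + (1 + 39²)) = √(-1/1518 + (1 + 1521)) = √(-1/1518 + 1522) = √(2310395/1518) = √3507179610/1518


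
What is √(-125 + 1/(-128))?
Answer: I*√32002/16 ≈ 11.181*I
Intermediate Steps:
√(-125 + 1/(-128)) = √(-125 - 1/128) = √(-16001/128) = I*√32002/16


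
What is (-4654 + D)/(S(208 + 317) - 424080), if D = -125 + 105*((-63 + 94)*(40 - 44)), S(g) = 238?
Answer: 17799/423842 ≈ 0.041994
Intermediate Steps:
D = -13145 (D = -125 + 105*(31*(-4)) = -125 + 105*(-124) = -125 - 13020 = -13145)
(-4654 + D)/(S(208 + 317) - 424080) = (-4654 - 13145)/(238 - 424080) = -17799/(-423842) = -17799*(-1/423842) = 17799/423842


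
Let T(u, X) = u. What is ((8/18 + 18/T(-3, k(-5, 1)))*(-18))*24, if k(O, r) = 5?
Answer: 2400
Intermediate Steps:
((8/18 + 18/T(-3, k(-5, 1)))*(-18))*24 = ((8/18 + 18/(-3))*(-18))*24 = ((8*(1/18) + 18*(-1/3))*(-18))*24 = ((4/9 - 6)*(-18))*24 = -50/9*(-18)*24 = 100*24 = 2400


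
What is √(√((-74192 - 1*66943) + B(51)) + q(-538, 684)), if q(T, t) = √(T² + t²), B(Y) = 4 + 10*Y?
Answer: √(10*√7573 + I*√140621) ≈ 30.148 + 6.2192*I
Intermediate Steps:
√(√((-74192 - 1*66943) + B(51)) + q(-538, 684)) = √(√((-74192 - 1*66943) + (4 + 10*51)) + √((-538)² + 684²)) = √(√((-74192 - 66943) + (4 + 510)) + √(289444 + 467856)) = √(√(-141135 + 514) + √757300) = √(√(-140621) + 10*√7573) = √(I*√140621 + 10*√7573) = √(10*√7573 + I*√140621)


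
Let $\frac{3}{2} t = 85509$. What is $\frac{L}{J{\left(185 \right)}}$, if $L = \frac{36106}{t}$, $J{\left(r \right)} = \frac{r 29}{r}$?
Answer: $\frac{18053}{826587} \approx 0.02184$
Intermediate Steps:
$J{\left(r \right)} = 29$ ($J{\left(r \right)} = \frac{29 r}{r} = 29$)
$t = 57006$ ($t = \frac{2}{3} \cdot 85509 = 57006$)
$L = \frac{18053}{28503}$ ($L = \frac{36106}{57006} = 36106 \cdot \frac{1}{57006} = \frac{18053}{28503} \approx 0.63337$)
$\frac{L}{J{\left(185 \right)}} = \frac{18053}{28503 \cdot 29} = \frac{18053}{28503} \cdot \frac{1}{29} = \frac{18053}{826587}$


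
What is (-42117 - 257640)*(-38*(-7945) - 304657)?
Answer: 823432479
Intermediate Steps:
(-42117 - 257640)*(-38*(-7945) - 304657) = -299757*(301910 - 304657) = -299757*(-2747) = 823432479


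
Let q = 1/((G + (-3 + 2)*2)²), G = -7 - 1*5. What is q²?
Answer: 1/38416 ≈ 2.6031e-5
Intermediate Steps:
G = -12 (G = -7 - 5 = -12)
q = 1/196 (q = 1/((-12 + (-3 + 2)*2)²) = 1/((-12 - 1*2)²) = 1/((-12 - 2)²) = 1/((-14)²) = 1/196 ≈ 0.0051020)
q² = (1/196)² = 1/38416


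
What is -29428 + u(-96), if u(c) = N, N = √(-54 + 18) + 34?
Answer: -29394 + 6*I ≈ -29394.0 + 6.0*I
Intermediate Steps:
N = 34 + 6*I (N = √(-36) + 34 = 6*I + 34 = 34 + 6*I ≈ 34.0 + 6.0*I)
u(c) = 34 + 6*I
-29428 + u(-96) = -29428 + (34 + 6*I) = -29394 + 6*I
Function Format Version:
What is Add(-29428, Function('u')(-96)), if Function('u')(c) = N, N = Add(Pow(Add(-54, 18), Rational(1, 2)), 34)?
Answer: Add(-29394, Mul(6, I)) ≈ Add(-29394., Mul(6.0000, I))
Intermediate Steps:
N = Add(34, Mul(6, I)) (N = Add(Pow(-36, Rational(1, 2)), 34) = Add(Mul(6, I), 34) = Add(34, Mul(6, I)) ≈ Add(34.000, Mul(6.0000, I)))
Function('u')(c) = Add(34, Mul(6, I))
Add(-29428, Function('u')(-96)) = Add(-29428, Add(34, Mul(6, I))) = Add(-29394, Mul(6, I))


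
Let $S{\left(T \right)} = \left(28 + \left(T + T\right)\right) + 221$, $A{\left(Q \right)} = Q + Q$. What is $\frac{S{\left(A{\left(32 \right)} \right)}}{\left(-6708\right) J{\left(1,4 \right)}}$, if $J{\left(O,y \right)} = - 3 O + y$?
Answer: $- \frac{29}{516} \approx -0.056202$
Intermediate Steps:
$J{\left(O,y \right)} = y - 3 O$
$A{\left(Q \right)} = 2 Q$
$S{\left(T \right)} = 249 + 2 T$ ($S{\left(T \right)} = \left(28 + 2 T\right) + 221 = 249 + 2 T$)
$\frac{S{\left(A{\left(32 \right)} \right)}}{\left(-6708\right) J{\left(1,4 \right)}} = \frac{249 + 2 \cdot 2 \cdot 32}{\left(-6708\right) \left(4 - 3\right)} = \frac{249 + 2 \cdot 64}{\left(-6708\right) \left(4 - 3\right)} = \frac{249 + 128}{\left(-6708\right) 1} = \frac{377}{-6708} = 377 \left(- \frac{1}{6708}\right) = - \frac{29}{516}$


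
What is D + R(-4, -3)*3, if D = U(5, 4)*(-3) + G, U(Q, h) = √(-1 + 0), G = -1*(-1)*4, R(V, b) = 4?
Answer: 16 - 3*I ≈ 16.0 - 3.0*I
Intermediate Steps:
G = 4 (G = 1*4 = 4)
U(Q, h) = I (U(Q, h) = √(-1) = I)
D = 4 - 3*I (D = I*(-3) + 4 = -3*I + 4 = 4 - 3*I ≈ 4.0 - 3.0*I)
D + R(-4, -3)*3 = (4 - 3*I) + 4*3 = (4 - 3*I) + 12 = 16 - 3*I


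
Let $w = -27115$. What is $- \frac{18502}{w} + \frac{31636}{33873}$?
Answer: $\frac{4653694}{2879205} \approx 1.6163$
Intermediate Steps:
$- \frac{18502}{w} + \frac{31636}{33873} = - \frac{18502}{-27115} + \frac{31636}{33873} = \left(-18502\right) \left(- \frac{1}{27115}\right) + 31636 \cdot \frac{1}{33873} = \frac{58}{85} + \frac{31636}{33873} = \frac{4653694}{2879205}$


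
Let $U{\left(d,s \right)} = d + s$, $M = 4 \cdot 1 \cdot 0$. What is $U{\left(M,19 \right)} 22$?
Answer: $418$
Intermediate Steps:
$M = 0$ ($M = 4 \cdot 0 = 0$)
$U{\left(M,19 \right)} 22 = \left(0 + 19\right) 22 = 19 \cdot 22 = 418$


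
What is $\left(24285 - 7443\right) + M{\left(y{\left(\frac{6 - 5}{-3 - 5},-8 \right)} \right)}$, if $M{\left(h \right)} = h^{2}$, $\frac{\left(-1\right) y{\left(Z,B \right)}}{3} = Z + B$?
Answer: $\frac{1115913}{64} \approx 17436.0$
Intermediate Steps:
$y{\left(Z,B \right)} = - 3 B - 3 Z$ ($y{\left(Z,B \right)} = - 3 \left(Z + B\right) = - 3 \left(B + Z\right) = - 3 B - 3 Z$)
$\left(24285 - 7443\right) + M{\left(y{\left(\frac{6 - 5}{-3 - 5},-8 \right)} \right)} = \left(24285 - 7443\right) + \left(\left(-3\right) \left(-8\right) - 3 \frac{6 - 5}{-3 - 5}\right)^{2} = 16842 + \left(24 - 3 \cdot 1 \frac{1}{-8}\right)^{2} = 16842 + \left(24 - 3 \cdot 1 \left(- \frac{1}{8}\right)\right)^{2} = 16842 + \left(24 - - \frac{3}{8}\right)^{2} = 16842 + \left(24 + \frac{3}{8}\right)^{2} = 16842 + \left(\frac{195}{8}\right)^{2} = 16842 + \frac{38025}{64} = \frac{1115913}{64}$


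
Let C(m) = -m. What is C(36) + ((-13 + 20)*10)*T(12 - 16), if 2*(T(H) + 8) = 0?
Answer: -596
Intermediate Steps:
T(H) = -8 (T(H) = -8 + (½)*0 = -8 + 0 = -8)
C(36) + ((-13 + 20)*10)*T(12 - 16) = -1*36 + ((-13 + 20)*10)*(-8) = -36 + (7*10)*(-8) = -36 + 70*(-8) = -36 - 560 = -596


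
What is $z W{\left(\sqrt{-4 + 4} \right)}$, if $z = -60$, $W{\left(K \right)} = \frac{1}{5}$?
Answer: $-12$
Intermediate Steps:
$W{\left(K \right)} = \frac{1}{5}$
$z W{\left(\sqrt{-4 + 4} \right)} = \left(-60\right) \frac{1}{5} = -12$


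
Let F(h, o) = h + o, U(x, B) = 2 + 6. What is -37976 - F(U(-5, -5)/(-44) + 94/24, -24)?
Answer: -5010157/132 ≈ -37956.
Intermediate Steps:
U(x, B) = 8
-37976 - F(U(-5, -5)/(-44) + 94/24, -24) = -37976 - ((8/(-44) + 94/24) - 24) = -37976 - ((8*(-1/44) + 94*(1/24)) - 24) = -37976 - ((-2/11 + 47/12) - 24) = -37976 - (493/132 - 24) = -37976 - 1*(-2675/132) = -37976 + 2675/132 = -5010157/132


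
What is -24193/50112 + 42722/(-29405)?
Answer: -2852280029/1473543360 ≈ -1.9357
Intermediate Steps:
-24193/50112 + 42722/(-29405) = -24193*1/50112 + 42722*(-1/29405) = -24193/50112 - 42722/29405 = -2852280029/1473543360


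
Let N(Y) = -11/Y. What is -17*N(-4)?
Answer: -187/4 ≈ -46.750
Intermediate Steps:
-17*N(-4) = -(-187)/(-4) = -(-187)*(-1)/4 = -17*11/4 = -187/4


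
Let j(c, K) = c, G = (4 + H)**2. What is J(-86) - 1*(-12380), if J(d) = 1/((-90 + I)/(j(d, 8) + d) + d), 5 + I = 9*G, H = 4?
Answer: 189079568/15273 ≈ 12380.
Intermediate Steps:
G = 64 (G = (4 + 4)**2 = 8**2 = 64)
I = 571 (I = -5 + 9*64 = -5 + 576 = 571)
J(d) = 1/(d + 481/(2*d)) (J(d) = 1/((-90 + 571)/(d + d) + d) = 1/(481/((2*d)) + d) = 1/(481*(1/(2*d)) + d) = 1/(481/(2*d) + d) = 1/(d + 481/(2*d)))
J(-86) - 1*(-12380) = 2*(-86)/(481 + 2*(-86)**2) - 1*(-12380) = 2*(-86)/(481 + 2*7396) + 12380 = 2*(-86)/(481 + 14792) + 12380 = 2*(-86)/15273 + 12380 = 2*(-86)*(1/15273) + 12380 = -172/15273 + 12380 = 189079568/15273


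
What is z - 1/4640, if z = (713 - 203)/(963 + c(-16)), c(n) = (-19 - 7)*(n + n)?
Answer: 472921/1665760 ≈ 0.28391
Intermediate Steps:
c(n) = -52*n
z = 102/359 (z = (713 - 203)/(963 - 52*(-16)) = 510/(963 + 832) = 510/1795 = 510*(1/1795) = 102/359 ≈ 0.28412)
z - 1/4640 = 102/359 - 1/4640 = 472921/1665760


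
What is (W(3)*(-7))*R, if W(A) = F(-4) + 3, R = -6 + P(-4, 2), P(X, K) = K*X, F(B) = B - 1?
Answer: -196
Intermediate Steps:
F(B) = -1 + B
R = -14 (R = -6 + 2*(-4) = -6 - 8 = -14)
W(A) = -2 (W(A) = (-1 - 4) + 3 = -5 + 3 = -2)
(W(3)*(-7))*R = -2*(-7)*(-14) = 14*(-14) = -196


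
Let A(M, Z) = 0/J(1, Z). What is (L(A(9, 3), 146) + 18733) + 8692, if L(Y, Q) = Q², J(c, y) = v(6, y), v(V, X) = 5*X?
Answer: 48741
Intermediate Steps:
J(c, y) = 5*y
A(M, Z) = 0 (A(M, Z) = 0/((5*Z)) = 0*(1/(5*Z)) = 0)
(L(A(9, 3), 146) + 18733) + 8692 = (146² + 18733) + 8692 = (21316 + 18733) + 8692 = 40049 + 8692 = 48741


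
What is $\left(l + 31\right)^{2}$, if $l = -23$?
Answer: $64$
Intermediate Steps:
$\left(l + 31\right)^{2} = \left(-23 + 31\right)^{2} = 8^{2} = 64$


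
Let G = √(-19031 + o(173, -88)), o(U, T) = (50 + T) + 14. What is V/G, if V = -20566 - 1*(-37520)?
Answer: -16954*I*√19055/19055 ≈ -122.82*I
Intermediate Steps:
o(U, T) = 64 + T
G = I*√19055 (G = √(-19031 + (64 - 88)) = √(-19031 - 24) = √(-19055) = I*√19055 ≈ 138.04*I)
V = 16954 (V = -20566 + 37520 = 16954)
V/G = 16954/((I*√19055)) = 16954*(-I*√19055/19055) = -16954*I*√19055/19055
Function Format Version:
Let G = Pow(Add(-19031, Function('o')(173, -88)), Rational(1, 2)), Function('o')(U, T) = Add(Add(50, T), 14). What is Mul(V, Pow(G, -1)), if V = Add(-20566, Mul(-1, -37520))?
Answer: Mul(Rational(-16954, 19055), I, Pow(19055, Rational(1, 2))) ≈ Mul(-122.82, I)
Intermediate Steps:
Function('o')(U, T) = Add(64, T)
G = Mul(I, Pow(19055, Rational(1, 2))) (G = Pow(Add(-19031, Add(64, -88)), Rational(1, 2)) = Pow(Add(-19031, -24), Rational(1, 2)) = Pow(-19055, Rational(1, 2)) = Mul(I, Pow(19055, Rational(1, 2))) ≈ Mul(138.04, I))
V = 16954 (V = Add(-20566, 37520) = 16954)
Mul(V, Pow(G, -1)) = Mul(16954, Pow(Mul(I, Pow(19055, Rational(1, 2))), -1)) = Mul(16954, Mul(Rational(-1, 19055), I, Pow(19055, Rational(1, 2)))) = Mul(Rational(-16954, 19055), I, Pow(19055, Rational(1, 2)))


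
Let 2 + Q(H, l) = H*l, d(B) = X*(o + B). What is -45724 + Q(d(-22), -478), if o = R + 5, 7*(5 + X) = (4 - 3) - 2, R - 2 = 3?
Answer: -526578/7 ≈ -75225.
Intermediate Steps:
R = 5 (R = 2 + 3 = 5)
X = -36/7 (X = -5 + ((4 - 3) - 2)/7 = -5 + (1 - 2)/7 = -5 + (⅐)*(-1) = -5 - ⅐ = -36/7 ≈ -5.1429)
o = 10 (o = 5 + 5 = 10)
d(B) = -360/7 - 36*B/7 (d(B) = -36*(10 + B)/7 = -360/7 - 36*B/7)
Q(H, l) = -2 + H*l
-45724 + Q(d(-22), -478) = -45724 + (-2 + (-360/7 - 36/7*(-22))*(-478)) = -45724 + (-2 + (-360/7 + 792/7)*(-478)) = -45724 + (-2 + (432/7)*(-478)) = -45724 + (-2 - 206496/7) = -45724 - 206510/7 = -526578/7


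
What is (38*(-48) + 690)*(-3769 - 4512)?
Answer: 9390654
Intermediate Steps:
(38*(-48) + 690)*(-3769 - 4512) = (-1824 + 690)*(-8281) = -1134*(-8281) = 9390654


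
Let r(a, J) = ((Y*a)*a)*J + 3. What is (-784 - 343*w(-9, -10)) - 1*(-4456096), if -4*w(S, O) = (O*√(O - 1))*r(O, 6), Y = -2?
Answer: 4455312 + 2052855*I*√11/2 ≈ 4.4553e+6 + 3.4043e+6*I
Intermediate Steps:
r(a, J) = 3 - 2*J*a² (r(a, J) = ((-2*a)*a)*J + 3 = (-2*a²)*J + 3 = -2*J*a² + 3 = 3 - 2*J*a²)
w(S, O) = -O*√(-1 + O)*(3 - 12*O²)/4 (w(S, O) = -O*√(O - 1)*(3 - 2*6*O²)/4 = -O*√(-1 + O)*(3 - 12*O²)/4)
(-784 - 343*w(-9, -10)) - 1*(-4456096) = (-784 - 1029*(-10)*√(-1 - 10)*(-1 + 4*(-10)²)/4) - 1*(-4456096) = (-784 - 1029*(-10)*√(-11)*(-1 + 4*100)/4) + 4456096 = (-784 - 1029*(-10)*I*√11*(-1 + 400)/4) + 4456096 = (-784 - 1029*(-10)*I*√11*399/4) + 4456096 = (-784 - (-2052855)*I*√11/2) + 4456096 = (-784 + 2052855*I*√11/2) + 4456096 = 4455312 + 2052855*I*√11/2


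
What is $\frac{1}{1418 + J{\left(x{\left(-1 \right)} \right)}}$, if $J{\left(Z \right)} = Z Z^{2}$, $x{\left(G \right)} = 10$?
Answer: $\frac{1}{2418} \approx 0.00041356$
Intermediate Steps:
$J{\left(Z \right)} = Z^{3}$
$\frac{1}{1418 + J{\left(x{\left(-1 \right)} \right)}} = \frac{1}{1418 + 10^{3}} = \frac{1}{1418 + 1000} = \frac{1}{2418}$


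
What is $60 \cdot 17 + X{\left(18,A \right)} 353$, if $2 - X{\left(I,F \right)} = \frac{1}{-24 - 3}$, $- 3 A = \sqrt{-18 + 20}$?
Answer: $\frac{46955}{27} \approx 1739.1$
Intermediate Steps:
$A = - \frac{\sqrt{2}}{3}$ ($A = - \frac{\sqrt{-18 + 20}}{3} = - \frac{\sqrt{2}}{3} \approx -0.4714$)
$X{\left(I,F \right)} = \frac{55}{27}$ ($X{\left(I,F \right)} = 2 - \frac{1}{-24 - 3} = 2 - \frac{1}{-27} = 2 - - \frac{1}{27} = 2 + \frac{1}{27} = \frac{55}{27}$)
$60 \cdot 17 + X{\left(18,A \right)} 353 = 60 \cdot 17 + \frac{55}{27} \cdot 353 = 1020 + \frac{19415}{27} = \frac{46955}{27}$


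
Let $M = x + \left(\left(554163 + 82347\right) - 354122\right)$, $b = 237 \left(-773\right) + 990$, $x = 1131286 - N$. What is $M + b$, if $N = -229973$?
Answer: $1461436$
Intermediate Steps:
$x = 1361259$ ($x = 1131286 - -229973 = 1131286 + 229973 = 1361259$)
$b = -182211$ ($b = -183201 + 990 = -182211$)
$M = 1643647$ ($M = 1361259 + \left(\left(554163 + 82347\right) - 354122\right) = 1361259 + \left(636510 - 354122\right) = 1361259 + 282388 = 1643647$)
$M + b = 1643647 - 182211 = 1461436$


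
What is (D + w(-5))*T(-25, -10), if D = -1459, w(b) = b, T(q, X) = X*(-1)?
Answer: -14640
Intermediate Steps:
T(q, X) = -X
(D + w(-5))*T(-25, -10) = (-1459 - 5)*(-1*(-10)) = -1464*10 = -14640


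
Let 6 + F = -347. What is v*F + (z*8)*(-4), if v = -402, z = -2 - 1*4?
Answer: 142098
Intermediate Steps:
F = -353 (F = -6 - 347 = -353)
z = -6 (z = -2 - 4 = -6)
v*F + (z*8)*(-4) = -402*(-353) - 6*8*(-4) = 141906 - 48*(-4) = 141906 + 192 = 142098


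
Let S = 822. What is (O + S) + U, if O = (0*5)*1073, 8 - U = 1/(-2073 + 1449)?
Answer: 517921/624 ≈ 830.00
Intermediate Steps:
U = 4993/624 (U = 8 - 1/(-2073 + 1449) = 8 - 1/(-624) = 8 - 1*(-1/624) = 8 + 1/624 = 4993/624 ≈ 8.0016)
O = 0 (O = 0*1073 = 0)
(O + S) + U = (0 + 822) + 4993/624 = 822 + 4993/624 = 517921/624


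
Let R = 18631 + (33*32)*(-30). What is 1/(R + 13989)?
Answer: 1/940 ≈ 0.0010638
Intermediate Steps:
R = -13049 (R = 18631 + 1056*(-30) = 18631 - 31680 = -13049)
1/(R + 13989) = 1/(-13049 + 13989) = 1/940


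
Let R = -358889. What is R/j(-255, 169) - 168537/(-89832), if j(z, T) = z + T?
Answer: 5375701805/1287592 ≈ 4175.0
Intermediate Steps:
j(z, T) = T + z
R/j(-255, 169) - 168537/(-89832) = -358889/(169 - 255) - 168537/(-89832) = -358889/(-86) - 168537*(-1/89832) = -358889*(-1/86) + 56179/29944 = 358889/86 + 56179/29944 = 5375701805/1287592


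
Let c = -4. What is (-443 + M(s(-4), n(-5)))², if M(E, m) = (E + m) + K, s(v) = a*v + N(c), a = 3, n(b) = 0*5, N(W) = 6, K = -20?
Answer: 219961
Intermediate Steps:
n(b) = 0
s(v) = 6 + 3*v (s(v) = 3*v + 6 = 6 + 3*v)
M(E, m) = -20 + E + m (M(E, m) = (E + m) - 20 = -20 + E + m)
(-443 + M(s(-4), n(-5)))² = (-443 + (-20 + (6 + 3*(-4)) + 0))² = (-443 + (-20 + (6 - 12) + 0))² = (-443 + (-20 - 6 + 0))² = (-443 - 26)² = (-469)² = 219961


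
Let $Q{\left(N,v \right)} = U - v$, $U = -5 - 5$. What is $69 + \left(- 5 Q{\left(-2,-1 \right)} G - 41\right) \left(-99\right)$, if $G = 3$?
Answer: $-9237$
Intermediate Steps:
$U = -10$
$Q{\left(N,v \right)} = -10 - v$
$69 + \left(- 5 Q{\left(-2,-1 \right)} G - 41\right) \left(-99\right) = 69 + \left(- 5 \left(-10 - -1\right) 3 - 41\right) \left(-99\right) = 69 + \left(- 5 \left(-10 + 1\right) 3 - 41\right) \left(-99\right) = 69 + \left(\left(-5\right) \left(-9\right) 3 - 41\right) \left(-99\right) = 69 + \left(45 \cdot 3 - 41\right) \left(-99\right) = 69 + \left(135 - 41\right) \left(-99\right) = 69 + 94 \left(-99\right) = 69 - 9306 = -9237$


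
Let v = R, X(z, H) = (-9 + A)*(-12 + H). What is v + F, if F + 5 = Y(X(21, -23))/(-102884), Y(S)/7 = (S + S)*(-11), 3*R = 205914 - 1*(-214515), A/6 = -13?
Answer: 7209213461/51442 ≈ 1.4014e+5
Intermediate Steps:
A = -78 (A = 6*(-13) = -78)
R = 140143 (R = (205914 - 1*(-214515))/3 = (205914 + 214515)/3 = (1/3)*420429 = 140143)
X(z, H) = 1044 - 87*H (X(z, H) = (-9 - 78)*(-12 + H) = -87*(-12 + H) = 1044 - 87*H)
v = 140143
Y(S) = -154*S (Y(S) = 7*((S + S)*(-11)) = 7*((2*S)*(-11)) = 7*(-22*S) = -154*S)
F = -22745/51442 (F = -5 - 154*(1044 - 87*(-23))/(-102884) = -5 - 154*(1044 + 2001)*(-1/102884) = -5 - 154*3045*(-1/102884) = -5 - 468930*(-1/102884) = -5 + 234465/51442 = -22745/51442 ≈ -0.44215)
v + F = 140143 - 22745/51442 = 7209213461/51442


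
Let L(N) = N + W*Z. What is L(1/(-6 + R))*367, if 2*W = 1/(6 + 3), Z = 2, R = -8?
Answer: 1835/126 ≈ 14.563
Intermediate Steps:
W = 1/18 (W = 1/(2*(6 + 3)) = (1/2)/9 = (1/2)*(1/9) = 1/18 ≈ 0.055556)
L(N) = 1/9 + N (L(N) = N + (1/18)*2 = N + 1/9 = 1/9 + N)
L(1/(-6 + R))*367 = (1/9 + 1/(-6 - 8))*367 = (1/9 + 1/(-14))*367 = (1/9 - 1/14)*367 = (5/126)*367 = 1835/126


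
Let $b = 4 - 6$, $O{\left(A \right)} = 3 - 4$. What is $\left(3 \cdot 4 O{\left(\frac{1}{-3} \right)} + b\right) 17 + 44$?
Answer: $-194$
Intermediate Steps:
$O{\left(A \right)} = -1$
$b = -2$ ($b = 4 - 6 = -2$)
$\left(3 \cdot 4 O{\left(\frac{1}{-3} \right)} + b\right) 17 + 44 = \left(3 \cdot 4 \left(-1\right) - 2\right) 17 + 44 = \left(3 \left(-4\right) - 2\right) 17 + 44 = \left(-12 - 2\right) 17 + 44 = \left(-14\right) 17 + 44 = -238 + 44 = -194$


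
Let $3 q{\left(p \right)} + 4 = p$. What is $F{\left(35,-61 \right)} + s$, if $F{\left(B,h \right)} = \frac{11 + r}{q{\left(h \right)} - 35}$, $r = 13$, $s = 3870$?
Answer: $\frac{328914}{85} \approx 3869.6$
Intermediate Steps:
$q{\left(p \right)} = - \frac{4}{3} + \frac{p}{3}$
$F{\left(B,h \right)} = \frac{24}{- \frac{109}{3} + \frac{h}{3}}$ ($F{\left(B,h \right)} = \frac{11 + 13}{\left(- \frac{4}{3} + \frac{h}{3}\right) - 35} = \frac{24}{- \frac{109}{3} + \frac{h}{3}}$)
$F{\left(35,-61 \right)} + s = \frac{72}{-109 - 61} + 3870 = \frac{72}{-170} + 3870 = 72 \left(- \frac{1}{170}\right) + 3870 = - \frac{36}{85} + 3870 = \frac{328914}{85}$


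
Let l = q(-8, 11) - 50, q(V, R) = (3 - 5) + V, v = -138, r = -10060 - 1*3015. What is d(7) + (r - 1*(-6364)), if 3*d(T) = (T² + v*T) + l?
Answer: -21110/3 ≈ -7036.7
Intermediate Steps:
r = -13075 (r = -10060 - 3015 = -13075)
q(V, R) = -2 + V
l = -60 (l = (-2 - 8) - 50 = -10 - 50 = -60)
d(T) = -20 - 46*T + T²/3 (d(T) = ((T² - 138*T) - 60)/3 = (-60 + T² - 138*T)/3 = -20 - 46*T + T²/3)
d(7) + (r - 1*(-6364)) = (-20 - 46*7 + (⅓)*7²) + (-13075 - 1*(-6364)) = (-20 - 322 + (⅓)*49) + (-13075 + 6364) = (-20 - 322 + 49/3) - 6711 = -977/3 - 6711 = -21110/3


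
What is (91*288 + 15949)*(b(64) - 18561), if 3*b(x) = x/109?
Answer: -255866979131/327 ≈ -7.8247e+8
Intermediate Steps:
b(x) = x/327 (b(x) = (x/109)/3 = x/327)
(91*288 + 15949)*(b(64) - 18561) = (91*288 + 15949)*((1/327)*64 - 18561) = (26208 + 15949)*(64/327 - 18561) = 42157*(-6069383/327) = -255866979131/327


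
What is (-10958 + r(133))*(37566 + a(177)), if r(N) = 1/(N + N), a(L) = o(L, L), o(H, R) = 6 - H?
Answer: -108999955665/266 ≈ -4.0977e+8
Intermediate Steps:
a(L) = 6 - L
r(N) = 1/(2*N)
(-10958 + r(133))*(37566 + a(177)) = (-10958 + (1/2)/133)*(37566 + (6 - 1*177)) = (-10958 + (1/2)*(1/133))*(37566 + (6 - 177)) = (-10958 + 1/266)*(37566 - 171) = -2914827/266*37395 = -108999955665/266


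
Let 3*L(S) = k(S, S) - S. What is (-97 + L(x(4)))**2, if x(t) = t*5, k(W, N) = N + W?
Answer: 73441/9 ≈ 8160.1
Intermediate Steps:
x(t) = 5*t
L(S) = S/3 (L(S) = ((S + S) - S)/3 = (2*S - S)/3 = S/3)
(-97 + L(x(4)))**2 = (-97 + (5*4)/3)**2 = (-97 + (1/3)*20)**2 = (-97 + 20/3)**2 = (-271/3)**2 = 73441/9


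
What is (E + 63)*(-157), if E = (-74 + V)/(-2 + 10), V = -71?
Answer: -56363/8 ≈ -7045.4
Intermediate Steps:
E = -145/8 (E = (-74 - 71)/(-2 + 10) = -145/8 ≈ -18.125)
(E + 63)*(-157) = (-145/8 + 63)*(-157) = (359/8)*(-157) = -56363/8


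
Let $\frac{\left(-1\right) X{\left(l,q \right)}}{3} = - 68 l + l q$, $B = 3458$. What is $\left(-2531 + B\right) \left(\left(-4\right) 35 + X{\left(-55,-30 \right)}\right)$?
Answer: $-15119370$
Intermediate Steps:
$X{\left(l,q \right)} = 204 l - 3 l q$ ($X{\left(l,q \right)} = - 3 \left(- 68 l + l q\right) = 204 l - 3 l q$)
$\left(-2531 + B\right) \left(\left(-4\right) 35 + X{\left(-55,-30 \right)}\right) = \left(-2531 + 3458\right) \left(\left(-4\right) 35 + 3 \left(-55\right) \left(68 - -30\right)\right) = 927 \left(-140 + 3 \left(-55\right) \left(68 + 30\right)\right) = 927 \left(-140 + 3 \left(-55\right) 98\right) = 927 \left(-140 - 16170\right) = 927 \left(-16310\right) = -15119370$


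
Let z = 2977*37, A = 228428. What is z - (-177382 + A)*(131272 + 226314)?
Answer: -18253224807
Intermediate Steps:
z = 110149
z - (-177382 + A)*(131272 + 226314) = 110149 - (-177382 + 228428)*(131272 + 226314) = 110149 - 51046*357586 = 110149 - 1*18253334956 = 110149 - 18253334956 = -18253224807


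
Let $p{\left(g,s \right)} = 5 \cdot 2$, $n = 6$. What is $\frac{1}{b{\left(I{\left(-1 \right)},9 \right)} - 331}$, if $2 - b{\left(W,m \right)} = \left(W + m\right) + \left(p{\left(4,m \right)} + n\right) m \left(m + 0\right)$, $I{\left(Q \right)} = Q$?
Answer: $- \frac{1}{1633} \approx -0.00061237$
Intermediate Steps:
$p{\left(g,s \right)} = 10$
$b{\left(W,m \right)} = 2 - W - m - 16 m^{2}$ ($b{\left(W,m \right)} = 2 - \left(\left(W + m\right) + \left(10 + 6\right) m \left(m + 0\right)\right) = 2 - \left(\left(W + m\right) + 16 m m\right) = 2 - \left(\left(W + m\right) + 16 m^{2}\right) = 2 - \left(W + m + 16 m^{2}\right) = 2 - W - m - 16 m^{2}$)
$\frac{1}{b{\left(I{\left(-1 \right)},9 \right)} - 331} = \frac{1}{\left(2 - -1 - 9 - 16 \cdot 9^{2}\right) - 331} = \frac{1}{\left(2 + 1 - 9 - 1296\right) - 331} = \frac{1}{-1302 - 331} = \frac{1}{-1633} = - \frac{1}{1633}$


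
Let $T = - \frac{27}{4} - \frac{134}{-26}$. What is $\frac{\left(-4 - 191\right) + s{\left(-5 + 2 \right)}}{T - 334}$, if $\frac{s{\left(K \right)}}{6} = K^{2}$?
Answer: $\frac{2444}{5817} \approx 0.42015$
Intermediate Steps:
$T = - \frac{83}{52}$ ($T = \left(-27\right) \frac{1}{4} - - \frac{67}{13} = - \frac{27}{4} + \frac{67}{13} = - \frac{83}{52} \approx -1.5962$)
$s{\left(K \right)} = 6 K^{2}$
$\frac{\left(-4 - 191\right) + s{\left(-5 + 2 \right)}}{T - 334} = \frac{\left(-4 - 191\right) + 6 \left(-5 + 2\right)^{2}}{- \frac{83}{52} - 334} = \frac{\left(-4 - 191\right) + 6 \left(-3\right)^{2}}{- \frac{17451}{52}} = \left(-195 + 6 \cdot 9\right) \left(- \frac{52}{17451}\right) = \left(-195 + 54\right) \left(- \frac{52}{17451}\right) = \left(-141\right) \left(- \frac{52}{17451}\right) = \frac{2444}{5817}$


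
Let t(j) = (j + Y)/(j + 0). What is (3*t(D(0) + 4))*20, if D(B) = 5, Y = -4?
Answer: 100/3 ≈ 33.333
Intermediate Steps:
t(j) = (-4 + j)/j (t(j) = (j - 4)/(j + 0) = (-4 + j)/j)
(3*t(D(0) + 4))*20 = (3*((-4 + (5 + 4))/(5 + 4)))*20 = (3*((-4 + 9)/9))*20 = (3*((⅑)*5))*20 = (3*(5/9))*20 = (5/3)*20 = 100/3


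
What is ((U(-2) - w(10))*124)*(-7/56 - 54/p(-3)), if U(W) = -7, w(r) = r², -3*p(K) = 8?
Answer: -534037/2 ≈ -2.6702e+5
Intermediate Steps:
p(K) = -8/3 (p(K) = -⅓*8 = -8/3)
((U(-2) - w(10))*124)*(-7/56 - 54/p(-3)) = ((-7 - 1*10²)*124)*(-7/56 - 54/(-8/3)) = ((-7 - 1*100)*124)*(-7*1/56 - 54*(-3/8)) = ((-7 - 100)*124)*(-⅛ + 81/4) = -107*124*(161/8) = -13268*161/8 = -534037/2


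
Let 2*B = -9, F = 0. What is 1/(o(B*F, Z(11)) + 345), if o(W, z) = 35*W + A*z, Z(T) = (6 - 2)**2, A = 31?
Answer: 1/841 ≈ 0.0011891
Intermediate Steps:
Z(T) = 16 (Z(T) = 4**2 = 16)
B = -9/2 (B = (1/2)*(-9) = -9/2 ≈ -4.5000)
o(W, z) = 31*z + 35*W (o(W, z) = 35*W + 31*z = 31*z + 35*W)
1/(o(B*F, Z(11)) + 345) = 1/((31*16 + 35*(-9/2*0)) + 345) = 1/((496 + 35*0) + 345) = 1/((496 + 0) + 345) = 1/(496 + 345) = 1/841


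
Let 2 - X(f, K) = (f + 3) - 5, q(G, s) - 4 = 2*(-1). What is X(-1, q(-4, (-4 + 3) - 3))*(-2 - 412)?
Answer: -2070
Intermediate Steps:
q(G, s) = 2 (q(G, s) = 4 + 2*(-1) = 4 - 2 = 2)
X(f, K) = 4 - f (X(f, K) = 2 - ((f + 3) - 5) = 2 - ((3 + f) - 5) = 2 - (-2 + f) = 2 + (2 - f) = 4 - f)
X(-1, q(-4, (-4 + 3) - 3))*(-2 - 412) = (4 - 1*(-1))*(-2 - 412) = (4 + 1)*(-414) = 5*(-414) = -2070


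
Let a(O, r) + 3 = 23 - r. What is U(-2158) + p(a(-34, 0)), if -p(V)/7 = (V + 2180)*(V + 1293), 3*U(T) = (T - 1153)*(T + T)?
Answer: -46370324/3 ≈ -1.5457e+7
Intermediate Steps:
a(O, r) = 20 - r (a(O, r) = -3 + (23 - r) = 20 - r)
U(T) = 2*T*(-1153 + T)/3 (U(T) = ((T - 1153)*(T + T))/3 = ((-1153 + T)*(2*T))/3 = (2*T*(-1153 + T))/3 = 2*T*(-1153 + T)/3)
p(V) = -7*(1293 + V)*(2180 + V) (p(V) = -7*(V + 2180)*(V + 1293) = -7*(2180 + V)*(1293 + V) = -7*(1293 + V)*(2180 + V))
U(-2158) + p(a(-34, 0)) = (2/3)*(-2158)*(-1153 - 2158) + (-19731180 - 24311*(20 - 1*0) - 7*(20 - 1*0)**2) = (2/3)*(-2158)*(-3311) + (-19731180 - 24311*(20 + 0) - 7*(20 + 0)**2) = 14290276/3 + (-19731180 - 24311*20 - 7*20**2) = 14290276/3 + (-19731180 - 486220 - 7*400) = 14290276/3 + (-19731180 - 486220 - 2800) = 14290276/3 - 20220200 = -46370324/3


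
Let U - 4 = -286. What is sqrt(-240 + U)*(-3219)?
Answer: -9657*I*sqrt(58) ≈ -73546.0*I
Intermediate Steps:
U = -282 (U = 4 - 286 = -282)
sqrt(-240 + U)*(-3219) = sqrt(-240 - 282)*(-3219) = sqrt(-522)*(-3219) = (3*I*sqrt(58))*(-3219) = -9657*I*sqrt(58)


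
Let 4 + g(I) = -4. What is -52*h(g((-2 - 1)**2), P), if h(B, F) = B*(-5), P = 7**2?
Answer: -2080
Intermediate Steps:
P = 49
g(I) = -8 (g(I) = -4 - 4 = -8)
h(B, F) = -5*B
-52*h(g((-2 - 1)**2), P) = -(-260)*(-8) = -52*40 = -2080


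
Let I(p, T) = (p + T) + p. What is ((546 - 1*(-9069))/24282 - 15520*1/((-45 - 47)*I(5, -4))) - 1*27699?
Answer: -5151193403/186162 ≈ -27671.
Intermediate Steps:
I(p, T) = T + 2*p (I(p, T) = (T + p) + p = T + 2*p)
((546 - 1*(-9069))/24282 - 15520*1/((-45 - 47)*I(5, -4))) - 1*27699 = ((546 - 1*(-9069))/24282 - 15520*1/((-45 - 47)*(-4 + 2*5))) - 1*27699 = ((546 + 9069)*(1/24282) - 15520*(-1/(92*(-4 + 10)))) - 27699 = (9615*(1/24282) - 15520/(6*(-92))) - 27699 = (3205/8094 - 15520/(-552)) - 27699 = (3205/8094 - 15520*(-1/552)) - 27699 = (3205/8094 + 1940/69) - 27699 = 5307835/186162 - 27699 = -5151193403/186162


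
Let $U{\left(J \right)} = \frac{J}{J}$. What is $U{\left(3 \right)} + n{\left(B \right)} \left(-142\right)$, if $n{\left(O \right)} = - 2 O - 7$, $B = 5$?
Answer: $2415$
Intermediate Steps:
$U{\left(J \right)} = 1$
$n{\left(O \right)} = -7 - 2 O$
$U{\left(3 \right)} + n{\left(B \right)} \left(-142\right) = 1 + \left(-7 - 10\right) \left(-142\right) = 1 - -2414 = 1 + 2414 = 2415$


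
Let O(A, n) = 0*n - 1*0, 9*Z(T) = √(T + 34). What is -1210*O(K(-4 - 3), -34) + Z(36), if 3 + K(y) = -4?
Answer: √70/9 ≈ 0.92962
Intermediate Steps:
Z(T) = √(34 + T)/9 (Z(T) = √(T + 34)/9 = √(34 + T)/9)
K(y) = -7 (K(y) = -3 - 4 = -7)
O(A, n) = 0 (O(A, n) = 0 + 0 = 0)
-1210*O(K(-4 - 3), -34) + Z(36) = -1210*0 + √(34 + 36)/9 = 0 + √70/9 = √70/9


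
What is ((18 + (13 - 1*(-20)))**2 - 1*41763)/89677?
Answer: -39162/89677 ≈ -0.43670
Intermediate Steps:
((18 + (13 - 1*(-20)))**2 - 1*41763)/89677 = ((18 + (13 + 20))**2 - 41763)*(1/89677) = ((18 + 33)**2 - 41763)*(1/89677) = (51**2 - 41763)*(1/89677) = (2601 - 41763)*(1/89677) = -39162*1/89677 = -39162/89677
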